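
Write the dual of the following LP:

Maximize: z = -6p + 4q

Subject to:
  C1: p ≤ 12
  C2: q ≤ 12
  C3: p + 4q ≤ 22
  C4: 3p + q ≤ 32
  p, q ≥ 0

Primal max cᵀx s.t. Ax ≤ b, x ≥ 0  →  Dual min bᵀy s.t. Aᵀy ≥ c, y ≥ 0.

Minimize: z = 12y1 + 12y2 + 22y3 + 32y4

Subject to:
  y1 + y3 + 3y4 ≥ -6
  y2 + 4y3 + y4 ≥ 4
  y1, y2, y3, y4 ≥ 0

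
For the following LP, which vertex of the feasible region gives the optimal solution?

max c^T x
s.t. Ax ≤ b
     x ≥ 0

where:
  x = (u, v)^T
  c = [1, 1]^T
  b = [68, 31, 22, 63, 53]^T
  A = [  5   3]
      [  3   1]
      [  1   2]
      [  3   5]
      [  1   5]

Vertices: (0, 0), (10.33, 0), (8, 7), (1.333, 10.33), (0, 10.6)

Evaluate the objective at each vertex of the feasible region:
  z(0, 0) = 0
  z(10.33, 0) = 10.33
  z(8, 7) = 15  ←
  z(1.333, 10.33) = 11.67
  z(0, 10.6) = 10.6
The maximum is at u = 8, v = 7.

(8, 7)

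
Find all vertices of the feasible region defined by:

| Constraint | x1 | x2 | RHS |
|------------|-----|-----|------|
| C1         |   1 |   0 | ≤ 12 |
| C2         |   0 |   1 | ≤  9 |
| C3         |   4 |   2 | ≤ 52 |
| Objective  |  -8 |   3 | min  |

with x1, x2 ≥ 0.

(0, 0), (12, 0), (12, 2), (8.5, 9), (0, 9)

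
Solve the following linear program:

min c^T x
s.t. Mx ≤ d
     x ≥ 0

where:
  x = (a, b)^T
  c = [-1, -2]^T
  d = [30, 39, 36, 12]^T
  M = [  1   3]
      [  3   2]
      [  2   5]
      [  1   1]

Evaluate the objective at each vertex of the feasible region:
  z(0, 0) = 0
  z(12, 0) = -12
  z(8, 4) = -16  ←
  z(0, 7.2) = -14.4
The minimum is at a = 8, b = 4.

a = 8, b = 4, z = -16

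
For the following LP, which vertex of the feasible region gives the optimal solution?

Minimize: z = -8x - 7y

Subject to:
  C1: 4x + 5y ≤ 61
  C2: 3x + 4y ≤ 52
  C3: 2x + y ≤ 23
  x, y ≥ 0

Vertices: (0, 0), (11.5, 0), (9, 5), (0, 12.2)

Evaluate the objective at each vertex of the feasible region:
  z(0, 0) = 0
  z(11.5, 0) = -92
  z(9, 5) = -107  ←
  z(0, 12.2) = -85.4
The minimum is at x = 9, y = 5.

(9, 5)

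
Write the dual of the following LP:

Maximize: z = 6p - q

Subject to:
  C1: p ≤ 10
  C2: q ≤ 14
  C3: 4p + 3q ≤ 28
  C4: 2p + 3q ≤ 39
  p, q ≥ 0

Primal max cᵀx s.t. Ax ≤ b, x ≥ 0  →  Dual min bᵀy s.t. Aᵀy ≥ c, y ≥ 0.

Minimize: z = 10y1 + 14y2 + 28y3 + 39y4

Subject to:
  y1 + 4y3 + 2y4 ≥ 6
  y2 + 3y3 + 3y4 ≥ -1
  y1, y2, y3, y4 ≥ 0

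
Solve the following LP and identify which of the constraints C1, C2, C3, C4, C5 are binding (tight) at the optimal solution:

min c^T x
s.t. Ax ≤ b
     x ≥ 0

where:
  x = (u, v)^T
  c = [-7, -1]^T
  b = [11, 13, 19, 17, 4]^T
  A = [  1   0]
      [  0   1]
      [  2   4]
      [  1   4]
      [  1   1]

At u = 4, v = 0, compute slack b - a·x for each constraint:
  C1: 11 − 4 = 7  (slack)
  C2: 13 − 0 = 13  (slack)
  C3: 19 − 8 = 11  (slack)
  C4: 17 − 4 = 13  (slack)
  C5: 4 − 4 = 0  (binding)

Optimal: u = 4, v = 0
Binding: C5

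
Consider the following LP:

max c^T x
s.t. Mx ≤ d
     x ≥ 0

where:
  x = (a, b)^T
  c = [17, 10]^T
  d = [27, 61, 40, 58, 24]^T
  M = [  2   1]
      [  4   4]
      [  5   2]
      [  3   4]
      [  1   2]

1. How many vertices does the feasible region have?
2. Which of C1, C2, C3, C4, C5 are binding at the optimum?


1. 4
2. C3, C5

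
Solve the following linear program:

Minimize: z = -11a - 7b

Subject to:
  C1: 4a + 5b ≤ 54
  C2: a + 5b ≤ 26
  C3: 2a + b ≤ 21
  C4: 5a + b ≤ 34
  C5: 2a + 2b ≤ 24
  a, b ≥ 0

Evaluate the objective at each vertex of the feasible region:
  z(0, 0) = 0
  z(6.8, 0) = -74.8
  z(6, 4) = -94  ←
  z(0, 5.2) = -36.4
The minimum is at a = 6, b = 4.

a = 6, b = 4, z = -94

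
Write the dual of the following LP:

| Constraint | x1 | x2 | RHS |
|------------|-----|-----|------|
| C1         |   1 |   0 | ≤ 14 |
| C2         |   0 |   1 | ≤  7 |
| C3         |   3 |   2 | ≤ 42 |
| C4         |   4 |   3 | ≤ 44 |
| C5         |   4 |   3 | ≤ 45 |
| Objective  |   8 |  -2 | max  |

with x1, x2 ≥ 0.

Primal max cᵀx s.t. Ax ≤ b, x ≥ 0  →  Dual min bᵀy s.t. Aᵀy ≥ c, y ≥ 0.

Minimize: z = 14y1 + 7y2 + 42y3 + 44y4 + 45y5

Subject to:
  y1 + 3y3 + 4y4 + 4y5 ≥ 8
  y2 + 2y3 + 3y4 + 3y5 ≥ -2
  y1, y2, y3, y4, y5 ≥ 0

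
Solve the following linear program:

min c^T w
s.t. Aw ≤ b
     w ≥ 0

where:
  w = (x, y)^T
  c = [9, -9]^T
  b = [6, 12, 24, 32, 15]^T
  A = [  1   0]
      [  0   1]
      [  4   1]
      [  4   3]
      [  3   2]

Evaluate the objective at each vertex of the feasible region:
  z(0, 0) = 0
  z(5, 0) = 45
  z(0, 7.5) = -67.5  ←
The minimum is at x = 0, y = 7.5.

x = 0, y = 7.5, z = -67.5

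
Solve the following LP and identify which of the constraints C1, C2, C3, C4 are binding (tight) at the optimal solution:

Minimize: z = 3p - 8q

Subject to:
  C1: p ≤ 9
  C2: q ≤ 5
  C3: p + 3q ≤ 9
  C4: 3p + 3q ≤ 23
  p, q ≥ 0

At p = 0, q = 3, compute slack b - a·x for each constraint:
  C1: 9 − 0 = 9  (slack)
  C2: 5 − 3 = 2  (slack)
  C3: 9 − 9 = 0  (binding)
  C4: 23 − 9 = 14  (slack)

Optimal: p = 0, q = 3
Binding: C3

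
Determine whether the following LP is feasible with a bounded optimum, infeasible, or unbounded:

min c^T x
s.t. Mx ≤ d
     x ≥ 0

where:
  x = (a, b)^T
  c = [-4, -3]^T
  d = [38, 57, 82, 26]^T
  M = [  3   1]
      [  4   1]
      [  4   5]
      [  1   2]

Feasible with a bounded optimal solution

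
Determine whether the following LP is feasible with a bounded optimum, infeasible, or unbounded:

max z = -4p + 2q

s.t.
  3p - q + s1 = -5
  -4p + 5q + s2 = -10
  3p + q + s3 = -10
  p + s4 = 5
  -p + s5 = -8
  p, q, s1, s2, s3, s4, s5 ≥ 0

Infeasible (no feasible solution exists)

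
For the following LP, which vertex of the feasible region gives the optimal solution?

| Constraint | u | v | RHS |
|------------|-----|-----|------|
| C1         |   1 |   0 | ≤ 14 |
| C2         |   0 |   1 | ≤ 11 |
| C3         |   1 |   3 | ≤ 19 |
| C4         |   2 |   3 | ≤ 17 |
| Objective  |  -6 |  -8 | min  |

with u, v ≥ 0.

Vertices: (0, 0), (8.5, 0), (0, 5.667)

Evaluate the objective at each vertex of the feasible region:
  z(0, 0) = 0
  z(8.5, 0) = -51  ←
  z(0, 5.667) = -45.33
The minimum is at u = 8.5, v = 0.

(8.5, 0)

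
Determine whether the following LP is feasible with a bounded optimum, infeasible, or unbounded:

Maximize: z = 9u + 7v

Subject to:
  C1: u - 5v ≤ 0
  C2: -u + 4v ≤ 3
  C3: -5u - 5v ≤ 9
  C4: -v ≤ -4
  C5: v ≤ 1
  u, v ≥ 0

Infeasible (no feasible solution exists)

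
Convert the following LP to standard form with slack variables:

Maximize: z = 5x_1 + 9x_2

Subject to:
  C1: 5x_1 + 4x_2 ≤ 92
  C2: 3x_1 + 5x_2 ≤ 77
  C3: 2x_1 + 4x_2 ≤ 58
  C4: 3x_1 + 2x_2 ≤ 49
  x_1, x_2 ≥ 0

max z = 5x_1 + 9x_2

s.t.
  5x_1 + 4x_2 + s1 = 92
  3x_1 + 5x_2 + s2 = 77
  2x_1 + 4x_2 + s3 = 58
  3x_1 + 2x_2 + s4 = 49
  x_1, x_2, s1, s2, s3, s4 ≥ 0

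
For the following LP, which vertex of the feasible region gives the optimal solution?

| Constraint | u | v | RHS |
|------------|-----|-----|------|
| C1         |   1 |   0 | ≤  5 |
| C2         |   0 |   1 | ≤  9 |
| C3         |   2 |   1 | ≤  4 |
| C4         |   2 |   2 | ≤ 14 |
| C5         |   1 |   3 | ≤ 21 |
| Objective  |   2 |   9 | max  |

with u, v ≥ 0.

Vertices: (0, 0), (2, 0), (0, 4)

Evaluate the objective at each vertex of the feasible region:
  z(0, 0) = 0
  z(2, 0) = 4
  z(0, 4) = 36  ←
The maximum is at u = 0, v = 4.

(0, 4)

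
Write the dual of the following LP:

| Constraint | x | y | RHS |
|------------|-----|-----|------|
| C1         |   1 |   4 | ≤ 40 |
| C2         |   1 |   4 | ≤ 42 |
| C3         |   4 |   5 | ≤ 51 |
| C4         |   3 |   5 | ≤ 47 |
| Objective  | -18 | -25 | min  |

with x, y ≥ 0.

Primal min cᵀx s.t. Ax ≤ b, x ≥ 0  →  Dual max −bᵀy s.t. Aᵀy ≥ −c, y ≥ 0.

Maximize: z = -40y1 - 42y2 - 51y3 - 47y4

Subject to:
  y1 + y2 + 4y3 + 3y4 ≥ 18
  4y1 + 4y2 + 5y3 + 5y4 ≥ 25
  y1, y2, y3, y4 ≥ 0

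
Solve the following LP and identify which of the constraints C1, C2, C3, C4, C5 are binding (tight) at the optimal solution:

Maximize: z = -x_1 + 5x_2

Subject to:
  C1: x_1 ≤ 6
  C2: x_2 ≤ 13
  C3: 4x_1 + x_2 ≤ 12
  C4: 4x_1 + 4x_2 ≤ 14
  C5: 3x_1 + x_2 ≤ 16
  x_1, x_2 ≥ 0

At x_1 = 0, x_2 = 3.5, compute slack b - a·x for each constraint:
  C1: 6 − 0 = 6  (slack)
  C2: 13 − 3.5 = 9.5  (slack)
  C3: 12 − 3.5 = 8.5  (slack)
  C4: 14 − 14 = 0  (binding)
  C5: 16 − 3.5 = 12.5  (slack)

Optimal: x_1 = 0, x_2 = 3.5
Binding: C4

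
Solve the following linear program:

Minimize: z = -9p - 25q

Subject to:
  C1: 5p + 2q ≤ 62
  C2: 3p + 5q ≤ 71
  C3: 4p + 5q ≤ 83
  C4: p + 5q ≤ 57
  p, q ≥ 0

Evaluate the objective at each vertex of the feasible region:
  z(0, 0) = 0
  z(12.4, 0) = -111.6
  z(8.842, 8.895) = -301.9
  z(7, 10) = -313  ←
  z(0, 11.4) = -285
The minimum is at p = 7, q = 10.

p = 7, q = 10, z = -313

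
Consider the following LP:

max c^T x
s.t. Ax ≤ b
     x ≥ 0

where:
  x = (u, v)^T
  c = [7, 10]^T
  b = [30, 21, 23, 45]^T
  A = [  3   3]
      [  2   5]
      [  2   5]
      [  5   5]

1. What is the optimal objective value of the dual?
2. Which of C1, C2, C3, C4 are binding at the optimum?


1. 66
2. C2, C4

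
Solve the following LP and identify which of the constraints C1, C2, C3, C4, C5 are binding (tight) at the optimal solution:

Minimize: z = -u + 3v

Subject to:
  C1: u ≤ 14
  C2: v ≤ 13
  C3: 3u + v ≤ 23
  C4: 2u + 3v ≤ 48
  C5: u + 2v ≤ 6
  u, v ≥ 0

At u = 6, v = 0, compute slack b - a·x for each constraint:
  C1: 14 − 6 = 8  (slack)
  C2: 13 − 0 = 13  (slack)
  C3: 23 − 18 = 5  (slack)
  C4: 48 − 12 = 36  (slack)
  C5: 6 − 6 = 0  (binding)

Optimal: u = 6, v = 0
Binding: C5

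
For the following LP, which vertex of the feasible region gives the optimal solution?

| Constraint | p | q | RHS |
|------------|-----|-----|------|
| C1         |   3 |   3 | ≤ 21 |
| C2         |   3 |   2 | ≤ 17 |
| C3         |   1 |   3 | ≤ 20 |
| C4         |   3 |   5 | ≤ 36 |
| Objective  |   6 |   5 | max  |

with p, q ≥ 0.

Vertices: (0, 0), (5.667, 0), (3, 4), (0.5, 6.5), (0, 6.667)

Evaluate the objective at each vertex of the feasible region:
  z(0, 0) = 0
  z(5.667, 0) = 34
  z(3, 4) = 38  ←
  z(0.5, 6.5) = 35.5
  z(0, 6.667) = 33.33
The maximum is at p = 3, q = 4.

(3, 4)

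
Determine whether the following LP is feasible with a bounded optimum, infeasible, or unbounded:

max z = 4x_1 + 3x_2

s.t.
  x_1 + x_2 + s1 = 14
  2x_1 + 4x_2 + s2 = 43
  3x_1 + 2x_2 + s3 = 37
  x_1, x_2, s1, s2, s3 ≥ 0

Feasible with a bounded optimal solution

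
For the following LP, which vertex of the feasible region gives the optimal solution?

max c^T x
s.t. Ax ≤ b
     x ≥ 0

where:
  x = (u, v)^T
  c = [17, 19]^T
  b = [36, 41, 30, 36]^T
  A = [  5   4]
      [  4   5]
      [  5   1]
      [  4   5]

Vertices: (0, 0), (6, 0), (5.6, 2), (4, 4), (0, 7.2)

Evaluate the objective at each vertex of the feasible region:
  z(0, 0) = 0
  z(6, 0) = 102
  z(5.6, 2) = 133.2
  z(4, 4) = 144  ←
  z(0, 7.2) = 136.8
The maximum is at u = 4, v = 4.

(4, 4)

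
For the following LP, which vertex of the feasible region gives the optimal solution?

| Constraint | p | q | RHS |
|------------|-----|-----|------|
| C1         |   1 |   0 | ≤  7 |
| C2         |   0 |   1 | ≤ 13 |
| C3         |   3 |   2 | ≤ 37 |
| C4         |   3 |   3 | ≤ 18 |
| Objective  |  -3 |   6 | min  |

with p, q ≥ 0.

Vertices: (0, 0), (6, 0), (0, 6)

Evaluate the objective at each vertex of the feasible region:
  z(0, 0) = 0
  z(6, 0) = -18  ←
  z(0, 6) = 36
The minimum is at p = 6, q = 0.

(6, 0)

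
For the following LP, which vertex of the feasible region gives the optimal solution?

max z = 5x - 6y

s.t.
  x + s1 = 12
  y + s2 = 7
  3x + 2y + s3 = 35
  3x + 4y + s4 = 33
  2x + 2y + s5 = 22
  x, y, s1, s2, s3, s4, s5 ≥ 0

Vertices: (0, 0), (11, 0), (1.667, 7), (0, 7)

Evaluate the objective at each vertex of the feasible region:
  z(0, 0) = 0
  z(11, 0) = 55  ←
  z(1.667, 7) = -33.67
  z(0, 7) = -42
The maximum is at x = 11, y = 0.

(11, 0)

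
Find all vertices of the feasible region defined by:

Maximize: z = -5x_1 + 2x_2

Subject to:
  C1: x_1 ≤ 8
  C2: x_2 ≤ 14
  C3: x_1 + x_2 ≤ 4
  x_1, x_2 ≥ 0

(0, 0), (4, 0), (0, 4)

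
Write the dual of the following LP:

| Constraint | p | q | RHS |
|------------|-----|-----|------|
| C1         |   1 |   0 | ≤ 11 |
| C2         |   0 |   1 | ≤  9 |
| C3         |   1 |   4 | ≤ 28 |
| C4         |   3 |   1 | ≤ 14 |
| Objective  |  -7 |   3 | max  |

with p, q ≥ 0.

Primal max cᵀx s.t. Ax ≤ b, x ≥ 0  →  Dual min bᵀy s.t. Aᵀy ≥ c, y ≥ 0.

Minimize: z = 11y1 + 9y2 + 28y3 + 14y4

Subject to:
  y1 + y3 + 3y4 ≥ -7
  y2 + 4y3 + y4 ≥ 3
  y1, y2, y3, y4 ≥ 0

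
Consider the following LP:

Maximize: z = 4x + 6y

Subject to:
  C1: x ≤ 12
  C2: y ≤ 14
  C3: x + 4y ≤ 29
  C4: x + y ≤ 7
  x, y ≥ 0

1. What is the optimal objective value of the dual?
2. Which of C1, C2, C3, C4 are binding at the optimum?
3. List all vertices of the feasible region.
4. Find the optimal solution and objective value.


1. 42
2. C4
3. (0, 0), (7, 0), (0, 7)
4. x = 0, y = 7, z = 42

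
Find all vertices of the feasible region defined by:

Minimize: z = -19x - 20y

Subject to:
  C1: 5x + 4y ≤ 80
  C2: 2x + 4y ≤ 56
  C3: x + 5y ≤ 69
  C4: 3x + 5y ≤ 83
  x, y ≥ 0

(0, 0), (16, 0), (8, 10), (0.6667, 13.67), (0, 13.8)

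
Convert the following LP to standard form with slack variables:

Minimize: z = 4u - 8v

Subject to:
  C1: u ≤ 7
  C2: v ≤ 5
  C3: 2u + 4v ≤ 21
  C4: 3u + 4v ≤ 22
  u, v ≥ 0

min z = 4u - 8v

s.t.
  u + s1 = 7
  v + s2 = 5
  2u + 4v + s3 = 21
  3u + 4v + s4 = 22
  u, v, s1, s2, s3, s4 ≥ 0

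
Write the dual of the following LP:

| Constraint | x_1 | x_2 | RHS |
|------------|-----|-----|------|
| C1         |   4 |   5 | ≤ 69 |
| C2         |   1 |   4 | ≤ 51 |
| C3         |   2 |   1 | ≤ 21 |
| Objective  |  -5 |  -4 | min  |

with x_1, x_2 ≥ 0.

Primal min cᵀx s.t. Ax ≤ b, x ≥ 0  →  Dual max −bᵀy s.t. Aᵀy ≥ −c, y ≥ 0.

Maximize: z = -69y1 - 51y2 - 21y3

Subject to:
  4y1 + y2 + 2y3 ≥ 5
  5y1 + 4y2 + y3 ≥ 4
  y1, y2, y3 ≥ 0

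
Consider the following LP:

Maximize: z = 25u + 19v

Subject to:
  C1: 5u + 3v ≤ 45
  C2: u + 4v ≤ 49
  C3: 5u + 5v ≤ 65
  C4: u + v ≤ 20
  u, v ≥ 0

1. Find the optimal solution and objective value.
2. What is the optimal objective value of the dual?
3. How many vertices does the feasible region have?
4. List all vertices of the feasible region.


1. u = 3, v = 10, z = 265
2. 265
3. 5
4. (0, 0), (9, 0), (3, 10), (1, 12), (0, 12.25)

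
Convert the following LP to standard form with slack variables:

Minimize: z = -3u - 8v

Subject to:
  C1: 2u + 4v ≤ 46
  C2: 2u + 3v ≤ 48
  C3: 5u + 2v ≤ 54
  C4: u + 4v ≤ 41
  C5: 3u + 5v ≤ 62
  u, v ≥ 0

min z = -3u - 8v

s.t.
  2u + 4v + s1 = 46
  2u + 3v + s2 = 48
  5u + 2v + s3 = 54
  u + 4v + s4 = 41
  3u + 5v + s5 = 62
  u, v, s1, s2, s3, s4, s5 ≥ 0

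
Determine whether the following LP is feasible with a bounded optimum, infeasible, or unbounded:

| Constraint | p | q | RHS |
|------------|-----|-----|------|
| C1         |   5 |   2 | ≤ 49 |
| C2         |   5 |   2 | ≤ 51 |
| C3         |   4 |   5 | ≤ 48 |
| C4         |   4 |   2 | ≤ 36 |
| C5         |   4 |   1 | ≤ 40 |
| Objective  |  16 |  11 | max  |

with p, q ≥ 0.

Feasible with a bounded optimal solution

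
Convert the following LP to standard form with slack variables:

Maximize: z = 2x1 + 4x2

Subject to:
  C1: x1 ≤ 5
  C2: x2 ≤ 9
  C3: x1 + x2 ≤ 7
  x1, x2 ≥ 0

max z = 2x1 + 4x2

s.t.
  x1 + s1 = 5
  x2 + s2 = 9
  x1 + x2 + s3 = 7
  x1, x2, s1, s2, s3 ≥ 0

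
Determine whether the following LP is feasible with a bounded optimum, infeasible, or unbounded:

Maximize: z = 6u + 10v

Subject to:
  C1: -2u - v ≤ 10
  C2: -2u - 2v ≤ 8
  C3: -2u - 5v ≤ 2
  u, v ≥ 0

Unbounded (objective can increase without bound)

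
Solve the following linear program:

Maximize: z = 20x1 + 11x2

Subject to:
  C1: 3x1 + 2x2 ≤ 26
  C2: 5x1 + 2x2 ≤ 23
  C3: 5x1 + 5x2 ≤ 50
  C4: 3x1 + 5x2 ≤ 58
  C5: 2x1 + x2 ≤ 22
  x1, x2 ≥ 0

Evaluate the objective at each vertex of the feasible region:
  z(0, 0) = 0
  z(4.6, 0) = 92
  z(1, 9) = 119  ←
  z(0, 10) = 110
The maximum is at x1 = 1, x2 = 9.

x1 = 1, x2 = 9, z = 119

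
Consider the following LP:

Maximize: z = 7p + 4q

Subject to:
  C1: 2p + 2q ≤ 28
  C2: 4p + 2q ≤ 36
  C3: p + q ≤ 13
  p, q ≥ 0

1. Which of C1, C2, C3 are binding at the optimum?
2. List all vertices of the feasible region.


1. C2, C3
2. (0, 0), (9, 0), (5, 8), (0, 13)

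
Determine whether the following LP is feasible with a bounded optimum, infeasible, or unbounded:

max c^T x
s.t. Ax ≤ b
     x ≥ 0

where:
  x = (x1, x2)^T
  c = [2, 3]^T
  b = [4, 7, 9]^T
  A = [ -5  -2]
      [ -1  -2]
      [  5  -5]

Unbounded (objective can increase without bound)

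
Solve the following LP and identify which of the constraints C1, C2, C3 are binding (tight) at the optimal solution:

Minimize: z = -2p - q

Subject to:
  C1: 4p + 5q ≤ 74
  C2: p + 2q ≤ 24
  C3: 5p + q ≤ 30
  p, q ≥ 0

At p = 4, q = 10, compute slack b - a·x for each constraint:
  C1: 74 − 66 = 8  (slack)
  C2: 24 − 24 = 0  (binding)
  C3: 30 − 30 = 0  (binding)

Optimal: p = 4, q = 10
Binding: C2, C3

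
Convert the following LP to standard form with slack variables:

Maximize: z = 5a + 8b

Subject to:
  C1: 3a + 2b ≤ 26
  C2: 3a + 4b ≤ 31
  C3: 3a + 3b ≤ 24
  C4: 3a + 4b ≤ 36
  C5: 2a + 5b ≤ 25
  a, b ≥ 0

max z = 5a + 8b

s.t.
  3a + 2b + s1 = 26
  3a + 4b + s2 = 31
  3a + 3b + s3 = 24
  3a + 4b + s4 = 36
  2a + 5b + s5 = 25
  a, b, s1, s2, s3, s4, s5 ≥ 0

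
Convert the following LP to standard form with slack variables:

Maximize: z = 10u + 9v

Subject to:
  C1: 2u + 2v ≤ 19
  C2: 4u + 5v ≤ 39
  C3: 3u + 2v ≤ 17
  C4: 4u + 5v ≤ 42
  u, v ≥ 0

max z = 10u + 9v

s.t.
  2u + 2v + s1 = 19
  4u + 5v + s2 = 39
  3u + 2v + s3 = 17
  4u + 5v + s4 = 42
  u, v, s1, s2, s3, s4 ≥ 0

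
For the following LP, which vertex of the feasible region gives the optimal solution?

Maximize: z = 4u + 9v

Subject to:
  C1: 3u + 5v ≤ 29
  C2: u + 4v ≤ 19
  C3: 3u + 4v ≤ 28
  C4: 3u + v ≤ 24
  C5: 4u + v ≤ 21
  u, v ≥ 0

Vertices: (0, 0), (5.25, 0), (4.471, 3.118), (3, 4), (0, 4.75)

Evaluate the objective at each vertex of the feasible region:
  z(0, 0) = 0
  z(5.25, 0) = 21
  z(4.471, 3.118) = 45.94
  z(3, 4) = 48  ←
  z(0, 4.75) = 42.75
The maximum is at u = 3, v = 4.

(3, 4)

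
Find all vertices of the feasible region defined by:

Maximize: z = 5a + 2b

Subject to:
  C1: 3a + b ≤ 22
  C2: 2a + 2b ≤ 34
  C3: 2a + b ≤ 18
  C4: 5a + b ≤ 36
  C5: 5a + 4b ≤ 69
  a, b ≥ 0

(0, 0), (7.2, 0), (7, 1), (4, 10), (1, 16), (0, 17)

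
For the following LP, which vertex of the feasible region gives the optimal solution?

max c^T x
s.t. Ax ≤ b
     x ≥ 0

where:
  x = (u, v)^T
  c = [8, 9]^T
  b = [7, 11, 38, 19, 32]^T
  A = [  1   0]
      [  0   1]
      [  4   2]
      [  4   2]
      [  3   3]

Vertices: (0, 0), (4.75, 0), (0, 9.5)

Evaluate the objective at each vertex of the feasible region:
  z(0, 0) = 0
  z(4.75, 0) = 38
  z(0, 9.5) = 85.5  ←
The maximum is at u = 0, v = 9.5.

(0, 9.5)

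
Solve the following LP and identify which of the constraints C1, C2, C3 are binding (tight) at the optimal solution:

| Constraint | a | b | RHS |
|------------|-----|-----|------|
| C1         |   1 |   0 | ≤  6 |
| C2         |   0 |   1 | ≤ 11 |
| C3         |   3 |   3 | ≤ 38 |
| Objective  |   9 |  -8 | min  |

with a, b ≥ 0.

At a = 0, b = 11, compute slack b - a·x for each constraint:
  C1: 6 − 0 = 6  (slack)
  C2: 11 − 11 = 0  (binding)
  C3: 38 − 33 = 5  (slack)

Optimal: a = 0, b = 11
Binding: C2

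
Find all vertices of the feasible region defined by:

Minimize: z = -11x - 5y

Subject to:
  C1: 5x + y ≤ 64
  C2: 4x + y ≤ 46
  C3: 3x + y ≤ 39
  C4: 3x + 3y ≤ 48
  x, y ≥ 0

(0, 0), (11.5, 0), (10, 6), (0, 16)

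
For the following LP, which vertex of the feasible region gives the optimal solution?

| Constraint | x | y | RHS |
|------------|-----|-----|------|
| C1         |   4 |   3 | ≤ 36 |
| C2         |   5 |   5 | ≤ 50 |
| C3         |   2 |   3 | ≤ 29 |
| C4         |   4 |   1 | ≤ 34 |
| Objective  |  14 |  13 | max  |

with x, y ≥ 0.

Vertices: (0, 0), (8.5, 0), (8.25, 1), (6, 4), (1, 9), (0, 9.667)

Evaluate the objective at each vertex of the feasible region:
  z(0, 0) = 0
  z(8.5, 0) = 119
  z(8.25, 1) = 128.5
  z(6, 4) = 136  ←
  z(1, 9) = 131
  z(0, 9.667) = 125.7
The maximum is at x = 6, y = 4.

(6, 4)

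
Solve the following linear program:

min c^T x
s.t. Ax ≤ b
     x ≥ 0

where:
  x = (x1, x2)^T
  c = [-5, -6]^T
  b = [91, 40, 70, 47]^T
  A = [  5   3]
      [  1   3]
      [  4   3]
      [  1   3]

Evaluate the objective at each vertex of the feasible region:
  z(0, 0) = 0
  z(17.5, 0) = -87.5
  z(10, 10) = -110  ←
  z(0, 13.33) = -80
The minimum is at x1 = 10, x2 = 10.

x1 = 10, x2 = 10, z = -110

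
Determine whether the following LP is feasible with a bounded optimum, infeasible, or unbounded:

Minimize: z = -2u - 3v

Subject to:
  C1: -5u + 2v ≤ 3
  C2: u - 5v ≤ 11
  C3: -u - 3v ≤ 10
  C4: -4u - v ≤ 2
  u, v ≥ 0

Unbounded (objective can decrease without bound)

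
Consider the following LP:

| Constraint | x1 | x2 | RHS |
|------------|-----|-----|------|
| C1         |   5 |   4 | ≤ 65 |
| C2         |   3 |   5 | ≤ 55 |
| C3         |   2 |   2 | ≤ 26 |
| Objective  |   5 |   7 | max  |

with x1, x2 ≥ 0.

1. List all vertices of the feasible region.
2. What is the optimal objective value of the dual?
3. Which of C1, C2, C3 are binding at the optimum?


1. (0, 0), (13, 0), (5, 8), (0, 11)
2. 81
3. C2, C3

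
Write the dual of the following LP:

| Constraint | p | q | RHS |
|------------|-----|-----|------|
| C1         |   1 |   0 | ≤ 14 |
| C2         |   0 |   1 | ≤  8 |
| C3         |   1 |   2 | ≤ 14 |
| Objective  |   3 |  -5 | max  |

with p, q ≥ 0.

Primal max cᵀx s.t. Ax ≤ b, x ≥ 0  →  Dual min bᵀy s.t. Aᵀy ≥ c, y ≥ 0.

Minimize: z = 14y1 + 8y2 + 14y3

Subject to:
  y1 + y3 ≥ 3
  y2 + 2y3 ≥ -5
  y1, y2, y3 ≥ 0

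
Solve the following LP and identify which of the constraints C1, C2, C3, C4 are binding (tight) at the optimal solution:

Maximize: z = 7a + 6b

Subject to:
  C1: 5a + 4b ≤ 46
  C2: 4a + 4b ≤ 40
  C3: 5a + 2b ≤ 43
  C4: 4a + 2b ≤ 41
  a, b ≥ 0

At a = 6, b = 4, compute slack b - a·x for each constraint:
  C1: 46 − 46 = 0  (binding)
  C2: 40 − 40 = 0  (binding)
  C3: 43 − 38 = 5  (slack)
  C4: 41 − 32 = 9  (slack)

Optimal: a = 6, b = 4
Binding: C1, C2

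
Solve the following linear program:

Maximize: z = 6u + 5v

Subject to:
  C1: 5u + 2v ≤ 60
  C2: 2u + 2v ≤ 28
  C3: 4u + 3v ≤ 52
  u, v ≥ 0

Evaluate the objective at each vertex of the feasible region:
  z(0, 0) = 0
  z(12, 0) = 72
  z(10.86, 2.857) = 79.43
  z(10, 4) = 80  ←
  z(0, 14) = 70
The maximum is at u = 10, v = 4.

u = 10, v = 4, z = 80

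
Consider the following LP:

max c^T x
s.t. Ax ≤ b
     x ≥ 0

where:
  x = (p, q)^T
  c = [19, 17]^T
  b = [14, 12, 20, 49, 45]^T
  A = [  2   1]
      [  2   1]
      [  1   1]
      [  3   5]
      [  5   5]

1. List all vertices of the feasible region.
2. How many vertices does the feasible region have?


1. (0, 0), (6, 0), (3, 6), (0, 9)
2. 4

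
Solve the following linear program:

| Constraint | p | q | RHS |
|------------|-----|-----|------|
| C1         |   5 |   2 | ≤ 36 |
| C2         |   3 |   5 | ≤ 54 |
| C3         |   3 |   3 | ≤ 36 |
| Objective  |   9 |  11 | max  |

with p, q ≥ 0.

Evaluate the objective at each vertex of the feasible region:
  z(0, 0) = 0
  z(7.2, 0) = 64.8
  z(4, 8) = 124
  z(3, 9) = 126  ←
  z(0, 10.8) = 118.8
The maximum is at p = 3, q = 9.

p = 3, q = 9, z = 126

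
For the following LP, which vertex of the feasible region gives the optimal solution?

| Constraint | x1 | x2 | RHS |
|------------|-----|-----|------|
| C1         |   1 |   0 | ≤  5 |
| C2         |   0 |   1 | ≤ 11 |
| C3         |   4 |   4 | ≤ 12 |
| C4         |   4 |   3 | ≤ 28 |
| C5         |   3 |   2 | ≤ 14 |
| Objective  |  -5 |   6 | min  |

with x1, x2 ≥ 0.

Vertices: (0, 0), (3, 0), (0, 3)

Evaluate the objective at each vertex of the feasible region:
  z(0, 0) = 0
  z(3, 0) = -15  ←
  z(0, 3) = 18
The minimum is at x1 = 3, x2 = 0.

(3, 0)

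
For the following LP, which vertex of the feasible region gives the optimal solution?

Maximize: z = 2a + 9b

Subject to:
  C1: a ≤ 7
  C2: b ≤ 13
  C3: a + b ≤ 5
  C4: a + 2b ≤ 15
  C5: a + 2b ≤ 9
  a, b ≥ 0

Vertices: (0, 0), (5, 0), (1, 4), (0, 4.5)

Evaluate the objective at each vertex of the feasible region:
  z(0, 0) = 0
  z(5, 0) = 10
  z(1, 4) = 38
  z(0, 4.5) = 40.5  ←
The maximum is at a = 0, b = 4.5.

(0, 4.5)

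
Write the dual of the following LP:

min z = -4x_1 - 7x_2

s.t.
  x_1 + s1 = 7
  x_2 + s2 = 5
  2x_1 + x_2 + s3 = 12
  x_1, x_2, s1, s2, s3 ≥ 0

Primal min cᵀx s.t. Ax ≤ b, x ≥ 0  →  Dual max −bᵀy s.t. Aᵀy ≥ −c, y ≥ 0.

Maximize: z = -7y1 - 5y2 - 12y3

Subject to:
  y1 + 2y3 ≥ 4
  y2 + y3 ≥ 7
  y1, y2, y3 ≥ 0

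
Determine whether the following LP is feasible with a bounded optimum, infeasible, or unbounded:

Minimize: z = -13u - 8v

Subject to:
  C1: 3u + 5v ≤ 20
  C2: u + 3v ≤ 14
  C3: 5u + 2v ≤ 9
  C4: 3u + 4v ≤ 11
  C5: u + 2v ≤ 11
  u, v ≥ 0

Feasible with a bounded optimal solution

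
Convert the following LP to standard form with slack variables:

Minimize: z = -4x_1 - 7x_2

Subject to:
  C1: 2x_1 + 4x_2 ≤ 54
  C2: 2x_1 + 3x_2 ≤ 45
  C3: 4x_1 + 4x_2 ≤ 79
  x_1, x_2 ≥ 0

min z = -4x_1 - 7x_2

s.t.
  2x_1 + 4x_2 + s1 = 54
  2x_1 + 3x_2 + s2 = 45
  4x_1 + 4x_2 + s3 = 79
  x_1, x_2, s1, s2, s3 ≥ 0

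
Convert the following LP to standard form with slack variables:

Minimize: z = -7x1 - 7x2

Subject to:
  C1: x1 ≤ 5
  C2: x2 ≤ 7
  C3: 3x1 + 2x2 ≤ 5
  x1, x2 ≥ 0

min z = -7x1 - 7x2

s.t.
  x1 + s1 = 5
  x2 + s2 = 7
  3x1 + 2x2 + s3 = 5
  x1, x2, s1, s2, s3 ≥ 0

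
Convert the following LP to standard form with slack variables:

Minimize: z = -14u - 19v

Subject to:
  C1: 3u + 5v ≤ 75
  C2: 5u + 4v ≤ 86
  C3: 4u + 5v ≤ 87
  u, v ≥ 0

min z = -14u - 19v

s.t.
  3u + 5v + s1 = 75
  5u + 4v + s2 = 86
  4u + 5v + s3 = 87
  u, v, s1, s2, s3 ≥ 0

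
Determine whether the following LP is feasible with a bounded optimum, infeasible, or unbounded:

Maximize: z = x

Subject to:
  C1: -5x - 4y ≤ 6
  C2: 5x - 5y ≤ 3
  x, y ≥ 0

Unbounded (objective can increase without bound)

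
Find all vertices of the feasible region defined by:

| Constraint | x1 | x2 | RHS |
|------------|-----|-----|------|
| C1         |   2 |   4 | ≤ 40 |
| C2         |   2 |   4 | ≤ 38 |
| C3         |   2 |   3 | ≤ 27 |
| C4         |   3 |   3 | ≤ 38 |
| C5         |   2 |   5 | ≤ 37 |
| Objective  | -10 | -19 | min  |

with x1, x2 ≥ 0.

(0, 0), (12.67, 0), (11, 1.667), (6, 5), (0, 7.4)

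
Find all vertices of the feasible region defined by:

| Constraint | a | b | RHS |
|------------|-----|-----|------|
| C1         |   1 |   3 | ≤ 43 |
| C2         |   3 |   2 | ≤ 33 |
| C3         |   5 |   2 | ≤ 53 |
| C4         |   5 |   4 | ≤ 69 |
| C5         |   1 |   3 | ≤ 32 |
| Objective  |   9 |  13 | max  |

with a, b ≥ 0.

(0, 0), (10.6, 0), (10, 1.5), (5, 9), (0, 10.67)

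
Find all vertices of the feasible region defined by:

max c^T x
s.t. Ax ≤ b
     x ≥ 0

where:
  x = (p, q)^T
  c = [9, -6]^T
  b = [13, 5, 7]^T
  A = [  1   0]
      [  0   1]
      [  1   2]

(0, 0), (7, 0), (0, 3.5)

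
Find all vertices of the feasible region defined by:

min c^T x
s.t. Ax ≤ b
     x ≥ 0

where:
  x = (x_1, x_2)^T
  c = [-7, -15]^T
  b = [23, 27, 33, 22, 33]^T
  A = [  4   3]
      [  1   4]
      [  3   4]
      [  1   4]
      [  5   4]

(0, 0), (5.75, 0), (2, 5), (0, 5.5)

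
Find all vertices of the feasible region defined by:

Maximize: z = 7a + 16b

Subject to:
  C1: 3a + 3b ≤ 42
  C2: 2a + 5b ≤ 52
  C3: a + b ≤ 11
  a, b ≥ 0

(0, 0), (11, 0), (1, 10), (0, 10.4)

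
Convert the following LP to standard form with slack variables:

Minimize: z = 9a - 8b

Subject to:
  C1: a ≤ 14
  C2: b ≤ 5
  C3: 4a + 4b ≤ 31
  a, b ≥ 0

min z = 9a - 8b

s.t.
  a + s1 = 14
  b + s2 = 5
  4a + 4b + s3 = 31
  a, b, s1, s2, s3 ≥ 0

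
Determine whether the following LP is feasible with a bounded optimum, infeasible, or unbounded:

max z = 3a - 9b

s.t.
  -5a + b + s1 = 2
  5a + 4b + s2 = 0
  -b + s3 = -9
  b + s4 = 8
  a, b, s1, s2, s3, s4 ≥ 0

Infeasible (no feasible solution exists)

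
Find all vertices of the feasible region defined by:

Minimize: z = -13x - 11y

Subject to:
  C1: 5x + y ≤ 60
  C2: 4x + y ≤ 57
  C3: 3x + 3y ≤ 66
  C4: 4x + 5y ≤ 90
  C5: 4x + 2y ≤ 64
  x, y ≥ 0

(0, 0), (12, 0), (10, 10), (0, 18)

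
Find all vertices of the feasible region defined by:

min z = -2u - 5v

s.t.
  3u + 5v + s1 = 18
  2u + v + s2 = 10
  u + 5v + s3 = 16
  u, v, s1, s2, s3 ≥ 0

(0, 0), (5, 0), (4.571, 0.8571), (1, 3), (0, 3.2)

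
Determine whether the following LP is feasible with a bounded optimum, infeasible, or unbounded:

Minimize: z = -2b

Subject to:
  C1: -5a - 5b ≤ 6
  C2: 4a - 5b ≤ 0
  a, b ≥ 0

Unbounded (objective can decrease without bound)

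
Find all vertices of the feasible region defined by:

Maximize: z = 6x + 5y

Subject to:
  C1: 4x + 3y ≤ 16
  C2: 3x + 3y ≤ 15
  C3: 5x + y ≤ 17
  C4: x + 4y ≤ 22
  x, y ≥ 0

(0, 0), (3.4, 0), (3.182, 1.091), (1, 4), (0, 5)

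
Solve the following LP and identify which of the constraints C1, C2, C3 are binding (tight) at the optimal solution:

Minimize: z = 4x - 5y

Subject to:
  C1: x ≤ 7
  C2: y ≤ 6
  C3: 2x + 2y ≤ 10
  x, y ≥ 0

At x = 0, y = 5, compute slack b - a·x for each constraint:
  C1: 7 − 0 = 7  (slack)
  C2: 6 − 5 = 1  (slack)
  C3: 10 − 10 = 0  (binding)

Optimal: x = 0, y = 5
Binding: C3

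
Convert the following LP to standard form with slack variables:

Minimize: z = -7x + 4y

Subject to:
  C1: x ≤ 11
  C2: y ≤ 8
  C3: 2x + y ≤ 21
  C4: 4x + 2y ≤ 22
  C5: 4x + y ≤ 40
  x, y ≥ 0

min z = -7x + 4y

s.t.
  x + s1 = 11
  y + s2 = 8
  2x + y + s3 = 21
  4x + 2y + s4 = 22
  4x + y + s5 = 40
  x, y, s1, s2, s3, s4, s5 ≥ 0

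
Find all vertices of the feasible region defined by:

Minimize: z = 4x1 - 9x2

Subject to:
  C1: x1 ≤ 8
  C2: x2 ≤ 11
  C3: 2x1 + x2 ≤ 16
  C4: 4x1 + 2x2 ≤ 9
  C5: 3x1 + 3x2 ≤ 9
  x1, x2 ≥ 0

(0, 0), (2.25, 0), (1.5, 1.5), (0, 3)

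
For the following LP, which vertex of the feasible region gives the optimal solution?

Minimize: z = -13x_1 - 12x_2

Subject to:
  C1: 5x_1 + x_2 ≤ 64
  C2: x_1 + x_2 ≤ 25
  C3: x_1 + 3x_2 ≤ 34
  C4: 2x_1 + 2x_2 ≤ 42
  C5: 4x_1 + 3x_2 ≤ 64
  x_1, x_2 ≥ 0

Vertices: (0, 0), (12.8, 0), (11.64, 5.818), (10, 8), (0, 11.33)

Evaluate the objective at each vertex of the feasible region:
  z(0, 0) = 0
  z(12.8, 0) = -166.4
  z(11.64, 5.818) = -221.1
  z(10, 8) = -226  ←
  z(0, 11.33) = -136
The minimum is at x_1 = 10, x_2 = 8.

(10, 8)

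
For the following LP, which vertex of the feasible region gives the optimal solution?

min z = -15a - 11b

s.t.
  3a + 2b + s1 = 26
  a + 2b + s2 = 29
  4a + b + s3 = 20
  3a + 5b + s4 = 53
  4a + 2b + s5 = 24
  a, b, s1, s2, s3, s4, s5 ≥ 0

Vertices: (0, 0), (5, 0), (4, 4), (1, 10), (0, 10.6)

Evaluate the objective at each vertex of the feasible region:
  z(0, 0) = 0
  z(5, 0) = -75
  z(4, 4) = -104
  z(1, 10) = -125  ←
  z(0, 10.6) = -116.6
The minimum is at a = 1, b = 10.

(1, 10)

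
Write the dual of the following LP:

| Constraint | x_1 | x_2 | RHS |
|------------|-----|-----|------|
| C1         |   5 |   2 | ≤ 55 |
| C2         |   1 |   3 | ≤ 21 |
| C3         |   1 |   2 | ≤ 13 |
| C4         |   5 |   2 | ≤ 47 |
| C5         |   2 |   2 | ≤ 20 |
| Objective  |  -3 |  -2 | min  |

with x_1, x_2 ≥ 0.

Primal min cᵀx s.t. Ax ≤ b, x ≥ 0  →  Dual max −bᵀy s.t. Aᵀy ≥ −c, y ≥ 0.

Maximize: z = -55y1 - 21y2 - 13y3 - 47y4 - 20y5

Subject to:
  5y1 + y2 + y3 + 5y4 + 2y5 ≥ 3
  2y1 + 3y2 + 2y3 + 2y4 + 2y5 ≥ 2
  y1, y2, y3, y4, y5 ≥ 0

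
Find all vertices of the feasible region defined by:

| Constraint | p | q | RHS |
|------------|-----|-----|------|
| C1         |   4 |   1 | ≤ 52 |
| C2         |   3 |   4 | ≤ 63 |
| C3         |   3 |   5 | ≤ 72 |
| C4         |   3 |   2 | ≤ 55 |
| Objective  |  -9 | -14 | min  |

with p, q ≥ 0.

(0, 0), (13, 0), (11.15, 7.385), (9, 9), (0, 14.4)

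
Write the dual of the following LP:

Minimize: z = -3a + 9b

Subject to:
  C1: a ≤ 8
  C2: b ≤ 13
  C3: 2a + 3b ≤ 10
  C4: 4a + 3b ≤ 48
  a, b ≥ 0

Primal min cᵀx s.t. Ax ≤ b, x ≥ 0  →  Dual max −bᵀy s.t. Aᵀy ≥ −c, y ≥ 0.

Maximize: z = -8y1 - 13y2 - 10y3 - 48y4

Subject to:
  y1 + 2y3 + 4y4 ≥ 3
  y2 + 3y3 + 3y4 ≥ -9
  y1, y2, y3, y4 ≥ 0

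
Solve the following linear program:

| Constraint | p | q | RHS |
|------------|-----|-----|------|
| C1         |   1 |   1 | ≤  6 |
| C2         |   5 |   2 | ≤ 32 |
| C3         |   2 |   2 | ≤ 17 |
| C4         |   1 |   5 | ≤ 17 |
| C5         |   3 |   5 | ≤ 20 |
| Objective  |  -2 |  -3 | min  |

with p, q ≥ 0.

Evaluate the objective at each vertex of the feasible region:
  z(0, 0) = 0
  z(6, 0) = -12
  z(5, 1) = -13  ←
  z(1.5, 3.1) = -12.3
  z(0, 3.4) = -10.2
The minimum is at p = 5, q = 1.

p = 5, q = 1, z = -13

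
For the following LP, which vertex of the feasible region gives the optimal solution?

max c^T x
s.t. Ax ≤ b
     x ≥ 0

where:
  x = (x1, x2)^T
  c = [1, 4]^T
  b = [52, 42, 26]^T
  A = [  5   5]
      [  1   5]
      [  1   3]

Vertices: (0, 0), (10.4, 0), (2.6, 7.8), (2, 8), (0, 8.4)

Evaluate the objective at each vertex of the feasible region:
  z(0, 0) = 0
  z(10.4, 0) = 10.4
  z(2.6, 7.8) = 33.8
  z(2, 8) = 34  ←
  z(0, 8.4) = 33.6
The maximum is at x1 = 2, x2 = 8.

(2, 8)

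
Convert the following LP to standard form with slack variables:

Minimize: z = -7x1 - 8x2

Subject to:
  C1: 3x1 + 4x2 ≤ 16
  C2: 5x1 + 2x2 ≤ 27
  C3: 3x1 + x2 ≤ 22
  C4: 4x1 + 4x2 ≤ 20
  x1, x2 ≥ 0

min z = -7x1 - 8x2

s.t.
  3x1 + 4x2 + s1 = 16
  5x1 + 2x2 + s2 = 27
  3x1 + x2 + s3 = 22
  4x1 + 4x2 + s4 = 20
  x1, x2, s1, s2, s3, s4 ≥ 0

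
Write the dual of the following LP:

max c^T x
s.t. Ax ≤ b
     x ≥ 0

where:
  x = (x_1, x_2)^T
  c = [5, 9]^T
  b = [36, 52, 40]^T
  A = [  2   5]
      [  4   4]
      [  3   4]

Primal max cᵀx s.t. Ax ≤ b, x ≥ 0  →  Dual min bᵀy s.t. Aᵀy ≥ c, y ≥ 0.

Minimize: z = 36y1 + 52y2 + 40y3

Subject to:
  2y1 + 4y2 + 3y3 ≥ 5
  5y1 + 4y2 + 4y3 ≥ 9
  y1, y2, y3 ≥ 0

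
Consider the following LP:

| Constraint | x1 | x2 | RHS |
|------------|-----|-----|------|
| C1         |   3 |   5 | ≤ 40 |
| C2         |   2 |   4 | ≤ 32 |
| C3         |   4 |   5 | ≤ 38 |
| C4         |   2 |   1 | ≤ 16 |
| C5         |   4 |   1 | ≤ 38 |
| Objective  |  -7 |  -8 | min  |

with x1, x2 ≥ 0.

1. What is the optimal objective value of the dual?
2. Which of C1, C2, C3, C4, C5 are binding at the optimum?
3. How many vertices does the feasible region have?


1. -65
2. C3, C4
3. 4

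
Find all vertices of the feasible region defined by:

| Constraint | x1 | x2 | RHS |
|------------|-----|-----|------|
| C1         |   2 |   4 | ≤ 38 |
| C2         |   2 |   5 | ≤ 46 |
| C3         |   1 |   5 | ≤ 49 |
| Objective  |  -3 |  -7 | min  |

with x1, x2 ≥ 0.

(0, 0), (19, 0), (3, 8), (0, 9.2)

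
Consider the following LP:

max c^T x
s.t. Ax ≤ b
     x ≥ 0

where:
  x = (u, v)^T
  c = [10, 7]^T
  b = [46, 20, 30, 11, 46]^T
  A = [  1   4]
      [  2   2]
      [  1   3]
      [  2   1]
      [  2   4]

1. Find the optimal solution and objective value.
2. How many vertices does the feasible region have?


1. u = 1, v = 9, z = 73
2. 4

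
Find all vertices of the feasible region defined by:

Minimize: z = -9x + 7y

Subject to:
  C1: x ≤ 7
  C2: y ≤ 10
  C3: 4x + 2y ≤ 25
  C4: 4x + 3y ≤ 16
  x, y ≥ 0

(0, 0), (4, 0), (0, 5.333)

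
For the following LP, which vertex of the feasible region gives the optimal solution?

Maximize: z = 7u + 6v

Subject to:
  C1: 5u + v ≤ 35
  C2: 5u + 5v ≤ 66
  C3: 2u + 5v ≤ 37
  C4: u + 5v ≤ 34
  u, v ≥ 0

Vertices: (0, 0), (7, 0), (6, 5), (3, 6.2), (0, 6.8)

Evaluate the objective at each vertex of the feasible region:
  z(0, 0) = 0
  z(7, 0) = 49
  z(6, 5) = 72  ←
  z(3, 6.2) = 58.2
  z(0, 6.8) = 40.8
The maximum is at u = 6, v = 5.

(6, 5)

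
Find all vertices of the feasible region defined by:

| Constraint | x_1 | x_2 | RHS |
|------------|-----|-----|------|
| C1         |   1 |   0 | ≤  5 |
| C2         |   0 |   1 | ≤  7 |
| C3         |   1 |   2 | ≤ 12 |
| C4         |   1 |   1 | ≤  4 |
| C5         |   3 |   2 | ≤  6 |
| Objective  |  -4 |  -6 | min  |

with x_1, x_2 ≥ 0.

(0, 0), (2, 0), (0, 3)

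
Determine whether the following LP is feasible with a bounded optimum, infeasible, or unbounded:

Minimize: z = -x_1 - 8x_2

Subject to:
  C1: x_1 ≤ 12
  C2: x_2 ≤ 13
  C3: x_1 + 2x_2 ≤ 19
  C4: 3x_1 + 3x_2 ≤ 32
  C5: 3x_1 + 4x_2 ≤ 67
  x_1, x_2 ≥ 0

Feasible with a bounded optimal solution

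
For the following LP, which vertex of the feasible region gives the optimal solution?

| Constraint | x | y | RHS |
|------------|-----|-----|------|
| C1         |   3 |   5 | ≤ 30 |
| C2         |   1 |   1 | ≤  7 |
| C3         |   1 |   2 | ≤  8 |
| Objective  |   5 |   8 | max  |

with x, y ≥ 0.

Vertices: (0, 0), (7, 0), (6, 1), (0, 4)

Evaluate the objective at each vertex of the feasible region:
  z(0, 0) = 0
  z(7, 0) = 35
  z(6, 1) = 38  ←
  z(0, 4) = 32
The maximum is at x = 6, y = 1.

(6, 1)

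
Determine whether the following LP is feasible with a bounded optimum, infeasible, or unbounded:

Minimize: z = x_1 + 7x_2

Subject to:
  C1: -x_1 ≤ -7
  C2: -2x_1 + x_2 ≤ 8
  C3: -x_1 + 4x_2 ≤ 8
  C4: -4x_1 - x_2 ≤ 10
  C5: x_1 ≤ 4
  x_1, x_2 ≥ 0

Infeasible (no feasible solution exists)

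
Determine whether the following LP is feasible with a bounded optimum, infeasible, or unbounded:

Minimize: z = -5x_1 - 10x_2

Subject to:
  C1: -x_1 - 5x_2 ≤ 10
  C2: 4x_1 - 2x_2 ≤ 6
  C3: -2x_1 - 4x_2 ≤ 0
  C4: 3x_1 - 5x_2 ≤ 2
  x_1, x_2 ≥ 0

Unbounded (objective can decrease without bound)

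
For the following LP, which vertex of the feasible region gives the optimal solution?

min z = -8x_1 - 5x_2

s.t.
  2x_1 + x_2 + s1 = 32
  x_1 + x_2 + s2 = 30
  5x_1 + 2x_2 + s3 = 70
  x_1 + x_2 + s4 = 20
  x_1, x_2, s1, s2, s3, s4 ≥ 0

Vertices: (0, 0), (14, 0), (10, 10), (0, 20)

Evaluate the objective at each vertex of the feasible region:
  z(0, 0) = 0
  z(14, 0) = -112
  z(10, 10) = -130  ←
  z(0, 20) = -100
The minimum is at x_1 = 10, x_2 = 10.

(10, 10)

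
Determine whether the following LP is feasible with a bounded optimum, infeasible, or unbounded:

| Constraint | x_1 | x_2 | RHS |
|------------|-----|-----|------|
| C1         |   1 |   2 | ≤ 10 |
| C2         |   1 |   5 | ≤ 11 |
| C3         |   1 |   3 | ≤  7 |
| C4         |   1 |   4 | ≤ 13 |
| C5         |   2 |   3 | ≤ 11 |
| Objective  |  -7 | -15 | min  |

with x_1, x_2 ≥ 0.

Feasible with a bounded optimal solution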